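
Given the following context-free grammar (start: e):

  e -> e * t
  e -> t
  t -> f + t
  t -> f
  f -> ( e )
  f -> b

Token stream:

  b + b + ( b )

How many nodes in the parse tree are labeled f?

[e [t [f b] + [t [f b] + [t [f ( [e [t [f b]]] )]]]]]

4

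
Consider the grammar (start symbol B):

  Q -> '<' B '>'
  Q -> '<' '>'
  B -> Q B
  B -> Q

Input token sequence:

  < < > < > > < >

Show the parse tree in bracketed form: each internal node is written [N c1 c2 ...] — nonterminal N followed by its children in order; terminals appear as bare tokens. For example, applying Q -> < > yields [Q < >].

[B [Q < [B [Q < >] [B [Q < >]]] >] [B [Q < >]]]

B
Q B
< B > B
< Q B > B
< < > B > B
< < > Q > B
< < > < > > B
< < > < > > Q
< < > < > > < >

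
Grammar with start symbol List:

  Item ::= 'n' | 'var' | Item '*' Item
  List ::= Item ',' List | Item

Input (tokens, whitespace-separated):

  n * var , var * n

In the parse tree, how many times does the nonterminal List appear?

2

[List [Item [Item n] * [Item var]] , [List [Item [Item var] * [Item n]]]]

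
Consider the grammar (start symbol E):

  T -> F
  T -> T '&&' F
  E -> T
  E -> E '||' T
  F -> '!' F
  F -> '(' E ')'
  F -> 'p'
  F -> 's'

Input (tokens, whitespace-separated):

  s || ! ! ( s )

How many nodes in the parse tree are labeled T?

3

[E [E [T [F s]]] || [T [F ! [F ! [F ( [E [T [F s]]] )]]]]]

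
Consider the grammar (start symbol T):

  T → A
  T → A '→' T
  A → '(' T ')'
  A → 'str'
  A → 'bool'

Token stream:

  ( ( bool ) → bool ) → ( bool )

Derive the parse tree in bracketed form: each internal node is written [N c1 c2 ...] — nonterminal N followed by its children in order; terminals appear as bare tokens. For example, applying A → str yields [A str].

T
A → T
( T ) → T
( A → T ) → T
( ( T ) → T ) → T
( ( A ) → T ) → T
( ( bool ) → T ) → T
( ( bool ) → A ) → T
( ( bool ) → bool ) → T
( ( bool ) → bool ) → A
( ( bool ) → bool ) → ( T )
( ( bool ) → bool ) → ( A )
( ( bool ) → bool ) → ( bool )

[T [A ( [T [A ( [T [A bool]] )] → [T [A bool]]] )] → [T [A ( [T [A bool]] )]]]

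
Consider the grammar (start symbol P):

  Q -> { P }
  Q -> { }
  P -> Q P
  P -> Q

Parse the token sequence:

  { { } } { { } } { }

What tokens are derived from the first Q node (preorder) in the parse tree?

[P [Q { [P [Q { }]] }] [P [Q { [P [Q { }]] }] [P [Q { }]]]]

{ { } }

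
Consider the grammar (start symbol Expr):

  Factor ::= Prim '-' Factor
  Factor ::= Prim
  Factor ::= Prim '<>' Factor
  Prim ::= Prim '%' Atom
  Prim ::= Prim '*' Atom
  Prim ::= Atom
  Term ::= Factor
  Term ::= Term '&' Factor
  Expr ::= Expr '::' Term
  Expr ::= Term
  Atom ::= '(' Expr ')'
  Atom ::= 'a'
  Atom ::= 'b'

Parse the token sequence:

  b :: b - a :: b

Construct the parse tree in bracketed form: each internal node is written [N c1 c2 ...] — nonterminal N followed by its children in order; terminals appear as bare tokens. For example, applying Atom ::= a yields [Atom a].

[Expr [Expr [Expr [Term [Factor [Prim [Atom b]]]]] :: [Term [Factor [Prim [Atom b]] - [Factor [Prim [Atom a]]]]]] :: [Term [Factor [Prim [Atom b]]]]]

Expr
Expr :: Term
Expr :: Term :: Term
Term :: Term :: Term
Factor :: Term :: Term
Prim :: Term :: Term
Atom :: Term :: Term
b :: Term :: Term
b :: Factor :: Term
b :: Prim - Factor :: Term
b :: Atom - Factor :: Term
b :: b - Factor :: Term
b :: b - Prim :: Term
b :: b - Atom :: Term
b :: b - a :: Term
b :: b - a :: Factor
b :: b - a :: Prim
b :: b - a :: Atom
b :: b - a :: b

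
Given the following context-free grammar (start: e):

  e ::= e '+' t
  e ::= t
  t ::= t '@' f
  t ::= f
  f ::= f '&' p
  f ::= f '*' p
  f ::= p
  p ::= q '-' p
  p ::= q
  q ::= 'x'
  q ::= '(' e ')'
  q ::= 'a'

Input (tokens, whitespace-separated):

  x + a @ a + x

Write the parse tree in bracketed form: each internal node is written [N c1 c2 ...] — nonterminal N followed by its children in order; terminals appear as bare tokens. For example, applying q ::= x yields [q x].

e
e + t
e + t + t
t + t + t
f + t + t
p + t + t
q + t + t
x + t + t
x + t @ f + t
x + f @ f + t
x + p @ f + t
x + q @ f + t
x + a @ f + t
x + a @ p + t
x + a @ q + t
x + a @ a + t
x + a @ a + f
x + a @ a + p
x + a @ a + q
x + a @ a + x

[e [e [e [t [f [p [q x]]]]] + [t [t [f [p [q a]]]] @ [f [p [q a]]]]] + [t [f [p [q x]]]]]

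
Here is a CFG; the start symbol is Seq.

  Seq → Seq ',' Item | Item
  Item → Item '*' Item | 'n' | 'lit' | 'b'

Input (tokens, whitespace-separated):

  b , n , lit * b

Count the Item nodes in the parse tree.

5

[Seq [Seq [Seq [Item b]] , [Item n]] , [Item [Item lit] * [Item b]]]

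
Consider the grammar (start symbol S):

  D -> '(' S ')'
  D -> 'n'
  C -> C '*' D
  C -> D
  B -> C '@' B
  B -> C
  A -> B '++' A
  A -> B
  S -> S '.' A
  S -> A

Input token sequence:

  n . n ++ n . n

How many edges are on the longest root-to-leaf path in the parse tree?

7

[S [S [S [A [B [C [D n]]]]] . [A [B [C [D n]]] ++ [A [B [C [D n]]]]]] . [A [B [C [D n]]]]]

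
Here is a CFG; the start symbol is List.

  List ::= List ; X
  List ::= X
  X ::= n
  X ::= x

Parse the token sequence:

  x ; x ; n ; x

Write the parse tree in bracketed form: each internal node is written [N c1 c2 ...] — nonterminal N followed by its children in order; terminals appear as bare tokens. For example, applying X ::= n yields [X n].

List
List ; X
List ; X ; X
List ; X ; X ; X
X ; X ; X ; X
x ; X ; X ; X
x ; x ; X ; X
x ; x ; n ; X
x ; x ; n ; x

[List [List [List [List [X x]] ; [X x]] ; [X n]] ; [X x]]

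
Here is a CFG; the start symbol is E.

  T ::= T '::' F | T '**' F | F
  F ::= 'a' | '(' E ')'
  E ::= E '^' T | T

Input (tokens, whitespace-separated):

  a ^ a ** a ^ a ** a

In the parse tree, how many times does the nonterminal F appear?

[E [E [E [T [F a]]] ^ [T [T [F a]] ** [F a]]] ^ [T [T [F a]] ** [F a]]]

5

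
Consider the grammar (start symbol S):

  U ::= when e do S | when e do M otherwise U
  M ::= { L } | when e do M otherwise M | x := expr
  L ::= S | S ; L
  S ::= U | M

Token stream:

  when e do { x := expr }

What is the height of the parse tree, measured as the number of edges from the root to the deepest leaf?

[S [U when e do [S [M { [L [S [M x := expr]]] }]]]]

7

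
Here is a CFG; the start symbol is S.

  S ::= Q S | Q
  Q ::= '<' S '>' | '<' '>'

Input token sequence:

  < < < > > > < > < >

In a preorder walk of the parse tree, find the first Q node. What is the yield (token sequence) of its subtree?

[S [Q < [S [Q < [S [Q < >]] >]] >] [S [Q < >] [S [Q < >]]]]

< < < > > >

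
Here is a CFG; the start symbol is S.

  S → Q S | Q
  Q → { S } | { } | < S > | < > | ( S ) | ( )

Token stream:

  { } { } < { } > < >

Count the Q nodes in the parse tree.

[S [Q { }] [S [Q { }] [S [Q < [S [Q { }]] >] [S [Q < >]]]]]

5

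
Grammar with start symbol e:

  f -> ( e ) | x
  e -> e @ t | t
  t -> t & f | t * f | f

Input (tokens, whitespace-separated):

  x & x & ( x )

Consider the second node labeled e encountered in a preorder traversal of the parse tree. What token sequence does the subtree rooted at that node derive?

x

[e [t [t [t [f x]] & [f x]] & [f ( [e [t [f x]]] )]]]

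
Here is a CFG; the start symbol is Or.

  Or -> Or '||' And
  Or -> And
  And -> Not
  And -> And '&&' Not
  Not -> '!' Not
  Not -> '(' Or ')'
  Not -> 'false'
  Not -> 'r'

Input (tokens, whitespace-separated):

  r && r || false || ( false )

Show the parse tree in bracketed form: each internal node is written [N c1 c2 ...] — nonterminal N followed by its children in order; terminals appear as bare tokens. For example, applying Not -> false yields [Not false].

Or
Or || And
Or || And || And
And || And || And
And && Not || And || And
Not && Not || And || And
r && Not || And || And
r && r || And || And
r && r || Not || And
r && r || false || And
r && r || false || Not
r && r || false || ( Or )
r && r || false || ( And )
r && r || false || ( Not )
r && r || false || ( false )

[Or [Or [Or [And [And [Not r]] && [Not r]]] || [And [Not false]]] || [And [Not ( [Or [And [Not false]]] )]]]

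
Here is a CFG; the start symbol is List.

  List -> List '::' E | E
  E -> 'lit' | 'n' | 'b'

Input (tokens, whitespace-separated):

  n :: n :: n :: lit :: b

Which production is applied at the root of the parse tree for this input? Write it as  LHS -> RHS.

List -> List '::' E

[List [List [List [List [List [E n]] :: [E n]] :: [E n]] :: [E lit]] :: [E b]]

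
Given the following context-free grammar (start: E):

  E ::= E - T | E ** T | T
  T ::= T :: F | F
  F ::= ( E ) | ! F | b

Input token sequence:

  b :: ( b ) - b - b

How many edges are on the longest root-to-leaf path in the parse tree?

[E [E [E [T [T [F b]] :: [F ( [E [T [F b]]] )]]] - [T [F b]]] - [T [F b]]]

8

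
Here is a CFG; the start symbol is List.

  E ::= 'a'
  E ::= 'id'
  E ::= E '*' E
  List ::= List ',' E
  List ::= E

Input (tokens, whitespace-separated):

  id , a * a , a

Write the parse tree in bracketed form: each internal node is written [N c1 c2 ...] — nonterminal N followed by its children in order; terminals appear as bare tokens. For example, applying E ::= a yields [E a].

[List [List [List [E id]] , [E [E a] * [E a]]] , [E a]]

List
List , E
List , E , E
E , E , E
id , E , E
id , E * E , E
id , a * E , E
id , a * a , E
id , a * a , a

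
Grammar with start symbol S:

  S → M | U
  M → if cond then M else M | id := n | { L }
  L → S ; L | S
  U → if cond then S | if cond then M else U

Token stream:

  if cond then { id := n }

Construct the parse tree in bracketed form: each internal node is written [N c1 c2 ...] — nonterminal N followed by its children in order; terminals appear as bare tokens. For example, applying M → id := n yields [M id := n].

[S [U if cond then [S [M { [L [S [M id := n]]] }]]]]

S
U
if cond then S
if cond then M
if cond then { L }
if cond then { S }
if cond then { M }
if cond then { id := n }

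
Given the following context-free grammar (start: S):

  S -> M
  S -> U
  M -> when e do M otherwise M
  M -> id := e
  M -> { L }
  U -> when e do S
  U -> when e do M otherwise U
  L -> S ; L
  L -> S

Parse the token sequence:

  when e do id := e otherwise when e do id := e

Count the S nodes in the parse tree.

2

[S [U when e do [M id := e] otherwise [U when e do [S [M id := e]]]]]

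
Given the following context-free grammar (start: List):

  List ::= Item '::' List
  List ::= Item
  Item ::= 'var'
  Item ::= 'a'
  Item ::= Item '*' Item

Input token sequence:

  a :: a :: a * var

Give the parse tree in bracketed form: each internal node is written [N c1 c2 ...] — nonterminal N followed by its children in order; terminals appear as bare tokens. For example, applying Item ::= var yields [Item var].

[List [Item a] :: [List [Item a] :: [List [Item [Item a] * [Item var]]]]]

List
Item :: List
a :: List
a :: Item :: List
a :: a :: List
a :: a :: Item
a :: a :: Item * Item
a :: a :: a * Item
a :: a :: a * var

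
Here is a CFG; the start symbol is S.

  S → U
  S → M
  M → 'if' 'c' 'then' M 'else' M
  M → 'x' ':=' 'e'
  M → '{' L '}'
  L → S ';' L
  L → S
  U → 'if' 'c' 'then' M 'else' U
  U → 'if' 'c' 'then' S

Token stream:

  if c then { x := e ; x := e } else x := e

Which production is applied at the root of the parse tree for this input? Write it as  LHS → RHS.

S → M

[S [M if c then [M { [L [S [M x := e]] ; [L [S [M x := e]]]] }] else [M x := e]]]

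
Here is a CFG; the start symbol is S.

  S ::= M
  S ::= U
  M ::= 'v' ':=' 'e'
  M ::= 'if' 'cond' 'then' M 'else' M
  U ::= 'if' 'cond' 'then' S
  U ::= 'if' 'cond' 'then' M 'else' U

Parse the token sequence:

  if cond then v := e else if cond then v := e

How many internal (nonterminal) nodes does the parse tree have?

6

[S [U if cond then [M v := e] else [U if cond then [S [M v := e]]]]]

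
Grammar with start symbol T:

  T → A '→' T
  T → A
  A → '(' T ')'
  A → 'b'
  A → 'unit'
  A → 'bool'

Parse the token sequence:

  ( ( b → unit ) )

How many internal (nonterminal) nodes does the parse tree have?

[T [A ( [T [A ( [T [A b] → [T [A unit]]] )]] )]]

8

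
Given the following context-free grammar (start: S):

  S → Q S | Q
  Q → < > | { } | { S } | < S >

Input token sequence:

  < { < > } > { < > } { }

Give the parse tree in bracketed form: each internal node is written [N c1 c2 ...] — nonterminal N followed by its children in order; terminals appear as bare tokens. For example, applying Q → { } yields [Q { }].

S
Q S
< S > S
< Q > S
< { S } > S
< { Q } > S
< { < > } > S
< { < > } > Q S
< { < > } > { S } S
< { < > } > { Q } S
< { < > } > { < > } S
< { < > } > { < > } Q
< { < > } > { < > } { }

[S [Q < [S [Q { [S [Q < >]] }]] >] [S [Q { [S [Q < >]] }] [S [Q { }]]]]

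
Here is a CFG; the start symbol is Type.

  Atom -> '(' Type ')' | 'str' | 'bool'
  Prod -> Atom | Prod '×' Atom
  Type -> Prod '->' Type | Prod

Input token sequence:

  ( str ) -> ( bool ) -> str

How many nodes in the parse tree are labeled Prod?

[Type [Prod [Atom ( [Type [Prod [Atom str]]] )]] -> [Type [Prod [Atom ( [Type [Prod [Atom bool]]] )]] -> [Type [Prod [Atom str]]]]]

5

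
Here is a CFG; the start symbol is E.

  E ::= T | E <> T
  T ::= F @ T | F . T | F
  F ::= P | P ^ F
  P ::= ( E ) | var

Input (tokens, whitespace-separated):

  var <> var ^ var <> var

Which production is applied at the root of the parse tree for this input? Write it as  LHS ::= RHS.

[E [E [E [T [F [P var]]]] <> [T [F [P var] ^ [F [P var]]]]] <> [T [F [P var]]]]

E ::= E <> T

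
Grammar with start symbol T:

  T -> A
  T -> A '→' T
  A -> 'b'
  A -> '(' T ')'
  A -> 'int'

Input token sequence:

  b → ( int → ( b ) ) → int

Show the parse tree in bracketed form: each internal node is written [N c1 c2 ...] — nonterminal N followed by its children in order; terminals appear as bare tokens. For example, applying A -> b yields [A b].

T
A → T
b → T
b → A → T
b → ( T ) → T
b → ( A → T ) → T
b → ( int → T ) → T
b → ( int → A ) → T
b → ( int → ( T ) ) → T
b → ( int → ( A ) ) → T
b → ( int → ( b ) ) → T
b → ( int → ( b ) ) → A
b → ( int → ( b ) ) → int

[T [A b] → [T [A ( [T [A int] → [T [A ( [T [A b]] )]]] )] → [T [A int]]]]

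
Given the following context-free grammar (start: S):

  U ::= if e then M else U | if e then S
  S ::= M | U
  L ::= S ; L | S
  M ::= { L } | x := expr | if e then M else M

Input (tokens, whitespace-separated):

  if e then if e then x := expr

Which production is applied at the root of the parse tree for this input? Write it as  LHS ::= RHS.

S ::= U

[S [U if e then [S [U if e then [S [M x := expr]]]]]]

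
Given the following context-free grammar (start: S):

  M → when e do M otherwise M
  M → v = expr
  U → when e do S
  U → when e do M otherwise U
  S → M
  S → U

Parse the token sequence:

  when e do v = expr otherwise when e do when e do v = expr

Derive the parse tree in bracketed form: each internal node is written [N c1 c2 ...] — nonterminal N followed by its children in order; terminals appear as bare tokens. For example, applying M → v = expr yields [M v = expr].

S
U
when e do M otherwise U
when e do v = expr otherwise U
when e do v = expr otherwise when e do S
when e do v = expr otherwise when e do U
when e do v = expr otherwise when e do when e do S
when e do v = expr otherwise when e do when e do M
when e do v = expr otherwise when e do when e do v = expr

[S [U when e do [M v = expr] otherwise [U when e do [S [U when e do [S [M v = expr]]]]]]]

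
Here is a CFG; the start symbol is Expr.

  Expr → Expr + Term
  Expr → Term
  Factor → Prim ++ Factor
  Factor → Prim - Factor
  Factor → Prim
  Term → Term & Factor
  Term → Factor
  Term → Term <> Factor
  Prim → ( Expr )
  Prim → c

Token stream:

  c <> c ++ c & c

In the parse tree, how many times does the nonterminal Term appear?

3

[Expr [Term [Term [Term [Factor [Prim c]]] <> [Factor [Prim c] ++ [Factor [Prim c]]]] & [Factor [Prim c]]]]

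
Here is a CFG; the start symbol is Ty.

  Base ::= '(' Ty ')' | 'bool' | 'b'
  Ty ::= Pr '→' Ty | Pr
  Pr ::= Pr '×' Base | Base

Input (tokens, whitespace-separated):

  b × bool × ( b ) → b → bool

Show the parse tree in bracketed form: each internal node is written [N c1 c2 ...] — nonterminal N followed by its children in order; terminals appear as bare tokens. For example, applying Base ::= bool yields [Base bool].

Ty
Pr → Ty
Pr × Base → Ty
Pr × Base × Base → Ty
Base × Base × Base → Ty
b × Base × Base → Ty
b × bool × Base → Ty
b × bool × ( Ty ) → Ty
b × bool × ( Pr ) → Ty
b × bool × ( Base ) → Ty
b × bool × ( b ) → Ty
b × bool × ( b ) → Pr → Ty
b × bool × ( b ) → Base → Ty
b × bool × ( b ) → b → Ty
b × bool × ( b ) → b → Pr
b × bool × ( b ) → b → Base
b × bool × ( b ) → b → bool

[Ty [Pr [Pr [Pr [Base b]] × [Base bool]] × [Base ( [Ty [Pr [Base b]]] )]] → [Ty [Pr [Base b]] → [Ty [Pr [Base bool]]]]]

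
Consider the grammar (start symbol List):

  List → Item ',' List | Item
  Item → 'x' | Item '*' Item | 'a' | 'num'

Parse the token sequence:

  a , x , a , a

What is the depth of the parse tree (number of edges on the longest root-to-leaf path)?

5

[List [Item a] , [List [Item x] , [List [Item a] , [List [Item a]]]]]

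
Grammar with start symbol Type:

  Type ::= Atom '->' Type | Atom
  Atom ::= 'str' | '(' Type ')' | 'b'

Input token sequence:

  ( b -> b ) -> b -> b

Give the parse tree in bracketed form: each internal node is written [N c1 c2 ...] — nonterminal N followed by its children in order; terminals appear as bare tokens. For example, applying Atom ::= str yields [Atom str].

[Type [Atom ( [Type [Atom b] -> [Type [Atom b]]] )] -> [Type [Atom b] -> [Type [Atom b]]]]

Type
Atom -> Type
( Type ) -> Type
( Atom -> Type ) -> Type
( b -> Type ) -> Type
( b -> Atom ) -> Type
( b -> b ) -> Type
( b -> b ) -> Atom -> Type
( b -> b ) -> b -> Type
( b -> b ) -> b -> Atom
( b -> b ) -> b -> b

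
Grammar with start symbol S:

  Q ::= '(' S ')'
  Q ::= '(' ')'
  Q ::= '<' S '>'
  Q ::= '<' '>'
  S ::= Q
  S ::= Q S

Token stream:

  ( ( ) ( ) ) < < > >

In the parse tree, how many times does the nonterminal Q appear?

5

[S [Q ( [S [Q ( )] [S [Q ( )]]] )] [S [Q < [S [Q < >]] >]]]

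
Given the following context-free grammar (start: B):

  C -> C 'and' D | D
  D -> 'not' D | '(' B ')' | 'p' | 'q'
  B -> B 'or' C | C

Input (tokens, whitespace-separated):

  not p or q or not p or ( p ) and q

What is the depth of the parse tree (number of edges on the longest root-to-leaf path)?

7

[B [B [B [B [C [D not [D p]]]] or [C [D q]]] or [C [D not [D p]]]] or [C [C [D ( [B [C [D p]]] )]] and [D q]]]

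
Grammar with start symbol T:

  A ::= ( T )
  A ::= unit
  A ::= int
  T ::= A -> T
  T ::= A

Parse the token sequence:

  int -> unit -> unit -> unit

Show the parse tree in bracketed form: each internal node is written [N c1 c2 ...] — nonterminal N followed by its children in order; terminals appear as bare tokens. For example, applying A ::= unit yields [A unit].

T
A -> T
int -> T
int -> A -> T
int -> unit -> T
int -> unit -> A -> T
int -> unit -> unit -> T
int -> unit -> unit -> A
int -> unit -> unit -> unit

[T [A int] -> [T [A unit] -> [T [A unit] -> [T [A unit]]]]]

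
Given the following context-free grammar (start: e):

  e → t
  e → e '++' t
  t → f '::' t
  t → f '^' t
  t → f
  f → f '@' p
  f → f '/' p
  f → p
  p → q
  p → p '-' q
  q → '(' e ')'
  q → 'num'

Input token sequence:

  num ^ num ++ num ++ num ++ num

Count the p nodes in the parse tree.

5

[e [e [e [e [t [f [p [q num]]] ^ [t [f [p [q num]]]]]] ++ [t [f [p [q num]]]]] ++ [t [f [p [q num]]]]] ++ [t [f [p [q num]]]]]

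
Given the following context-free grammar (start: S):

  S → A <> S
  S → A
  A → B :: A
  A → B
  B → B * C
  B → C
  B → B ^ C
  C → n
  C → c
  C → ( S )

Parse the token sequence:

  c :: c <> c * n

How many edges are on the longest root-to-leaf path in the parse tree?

6

[S [A [B [C c]] :: [A [B [C c]]]] <> [S [A [B [B [C c]] * [C n]]]]]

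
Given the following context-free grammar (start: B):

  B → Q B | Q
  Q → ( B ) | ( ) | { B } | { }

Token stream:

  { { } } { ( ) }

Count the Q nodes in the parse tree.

4

[B [Q { [B [Q { }]] }] [B [Q { [B [Q ( )]] }]]]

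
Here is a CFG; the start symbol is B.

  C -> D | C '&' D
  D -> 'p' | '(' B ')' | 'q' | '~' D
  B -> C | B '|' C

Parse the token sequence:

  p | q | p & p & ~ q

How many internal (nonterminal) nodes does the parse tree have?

[B [B [B [C [D p]]] | [C [D q]]] | [C [C [C [D p]] & [D p]] & [D ~ [D q]]]]

14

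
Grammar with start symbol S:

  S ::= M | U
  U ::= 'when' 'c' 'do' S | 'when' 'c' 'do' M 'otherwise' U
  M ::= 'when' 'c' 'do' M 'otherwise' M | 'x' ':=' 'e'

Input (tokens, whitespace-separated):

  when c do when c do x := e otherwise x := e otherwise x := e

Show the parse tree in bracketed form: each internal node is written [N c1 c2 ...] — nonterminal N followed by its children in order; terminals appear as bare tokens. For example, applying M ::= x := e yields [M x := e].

S
M
when c do M otherwise M
when c do when c do M otherwise M otherwise M
when c do when c do x := e otherwise M otherwise M
when c do when c do x := e otherwise x := e otherwise M
when c do when c do x := e otherwise x := e otherwise x := e

[S [M when c do [M when c do [M x := e] otherwise [M x := e]] otherwise [M x := e]]]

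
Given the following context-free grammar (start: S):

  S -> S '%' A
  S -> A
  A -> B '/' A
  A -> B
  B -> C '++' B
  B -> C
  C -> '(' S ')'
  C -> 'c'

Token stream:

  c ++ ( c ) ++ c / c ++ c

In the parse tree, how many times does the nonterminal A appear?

3

[S [A [B [C c] ++ [B [C ( [S [A [B [C c]]]] )] ++ [B [C c]]]] / [A [B [C c] ++ [B [C c]]]]]]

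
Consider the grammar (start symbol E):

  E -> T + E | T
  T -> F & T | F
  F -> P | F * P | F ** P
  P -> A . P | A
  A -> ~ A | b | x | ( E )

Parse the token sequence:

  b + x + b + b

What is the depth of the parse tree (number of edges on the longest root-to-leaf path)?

[E [T [F [P [A b]]]] + [E [T [F [P [A x]]]] + [E [T [F [P [A b]]]] + [E [T [F [P [A b]]]]]]]]

8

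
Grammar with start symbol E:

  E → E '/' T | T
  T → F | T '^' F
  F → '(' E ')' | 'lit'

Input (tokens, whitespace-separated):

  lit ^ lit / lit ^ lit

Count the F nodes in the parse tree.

4

[E [E [T [T [F lit]] ^ [F lit]]] / [T [T [F lit]] ^ [F lit]]]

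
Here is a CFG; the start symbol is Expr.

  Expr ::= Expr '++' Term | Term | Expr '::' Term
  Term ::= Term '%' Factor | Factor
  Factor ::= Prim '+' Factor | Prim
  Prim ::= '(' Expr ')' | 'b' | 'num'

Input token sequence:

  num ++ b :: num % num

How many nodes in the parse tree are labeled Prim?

4

[Expr [Expr [Expr [Term [Factor [Prim num]]]] ++ [Term [Factor [Prim b]]]] :: [Term [Term [Factor [Prim num]]] % [Factor [Prim num]]]]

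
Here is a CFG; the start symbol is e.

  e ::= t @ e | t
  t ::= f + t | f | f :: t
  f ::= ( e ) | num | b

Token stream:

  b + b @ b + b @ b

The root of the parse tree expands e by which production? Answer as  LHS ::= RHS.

[e [t [f b] + [t [f b]]] @ [e [t [f b] + [t [f b]]] @ [e [t [f b]]]]]

e ::= t @ e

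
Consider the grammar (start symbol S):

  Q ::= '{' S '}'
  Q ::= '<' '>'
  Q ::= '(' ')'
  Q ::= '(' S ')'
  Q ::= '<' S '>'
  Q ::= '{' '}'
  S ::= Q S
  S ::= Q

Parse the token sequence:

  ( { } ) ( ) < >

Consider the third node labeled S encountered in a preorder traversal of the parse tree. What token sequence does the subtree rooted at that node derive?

( ) < >

[S [Q ( [S [Q { }]] )] [S [Q ( )] [S [Q < >]]]]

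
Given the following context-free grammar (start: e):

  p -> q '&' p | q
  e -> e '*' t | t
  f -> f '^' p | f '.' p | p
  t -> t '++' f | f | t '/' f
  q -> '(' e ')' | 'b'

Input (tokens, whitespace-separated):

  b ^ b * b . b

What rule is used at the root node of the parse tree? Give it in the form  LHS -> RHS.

[e [e [t [f [f [p [q b]]] ^ [p [q b]]]]] * [t [f [f [p [q b]]] . [p [q b]]]]]

e -> e '*' t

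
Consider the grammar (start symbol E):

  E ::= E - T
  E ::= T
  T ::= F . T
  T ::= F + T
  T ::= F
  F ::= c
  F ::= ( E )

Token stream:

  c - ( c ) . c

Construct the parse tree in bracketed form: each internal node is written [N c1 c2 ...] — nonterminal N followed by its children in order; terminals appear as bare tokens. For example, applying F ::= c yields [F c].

[E [E [T [F c]]] - [T [F ( [E [T [F c]]] )] . [T [F c]]]]

E
E - T
T - T
F - T
c - T
c - F . T
c - ( E ) . T
c - ( T ) . T
c - ( F ) . T
c - ( c ) . T
c - ( c ) . F
c - ( c ) . c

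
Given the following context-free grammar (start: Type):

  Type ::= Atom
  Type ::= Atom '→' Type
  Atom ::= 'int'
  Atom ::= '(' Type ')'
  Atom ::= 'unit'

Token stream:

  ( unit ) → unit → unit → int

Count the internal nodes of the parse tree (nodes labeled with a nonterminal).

[Type [Atom ( [Type [Atom unit]] )] → [Type [Atom unit] → [Type [Atom unit] → [Type [Atom int]]]]]

10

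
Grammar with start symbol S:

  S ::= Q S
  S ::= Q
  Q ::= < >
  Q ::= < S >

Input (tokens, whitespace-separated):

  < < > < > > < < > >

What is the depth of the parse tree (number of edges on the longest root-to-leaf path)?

[S [Q < [S [Q < >] [S [Q < >]]] >] [S [Q < [S [Q < >]] >]]]

5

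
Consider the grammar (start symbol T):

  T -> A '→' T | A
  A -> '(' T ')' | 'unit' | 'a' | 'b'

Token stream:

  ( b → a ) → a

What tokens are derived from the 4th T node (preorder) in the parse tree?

[T [A ( [T [A b] → [T [A a]]] )] → [T [A a]]]

a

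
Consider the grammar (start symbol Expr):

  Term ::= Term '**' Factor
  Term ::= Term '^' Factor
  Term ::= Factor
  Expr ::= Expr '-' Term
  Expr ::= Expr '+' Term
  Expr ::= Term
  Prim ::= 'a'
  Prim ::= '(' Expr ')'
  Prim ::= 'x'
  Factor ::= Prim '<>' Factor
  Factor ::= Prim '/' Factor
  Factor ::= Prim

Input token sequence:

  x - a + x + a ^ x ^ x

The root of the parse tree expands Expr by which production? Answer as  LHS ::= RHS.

Expr ::= Expr '+' Term

[Expr [Expr [Expr [Expr [Term [Factor [Prim x]]]] - [Term [Factor [Prim a]]]] + [Term [Factor [Prim x]]]] + [Term [Term [Term [Factor [Prim a]]] ^ [Factor [Prim x]]] ^ [Factor [Prim x]]]]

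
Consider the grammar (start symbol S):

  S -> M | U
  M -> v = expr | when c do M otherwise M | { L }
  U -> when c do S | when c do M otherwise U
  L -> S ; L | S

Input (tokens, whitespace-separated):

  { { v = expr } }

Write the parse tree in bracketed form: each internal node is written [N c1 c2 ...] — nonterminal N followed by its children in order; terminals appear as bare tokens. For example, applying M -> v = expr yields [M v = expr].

S
M
{ L }
{ S }
{ M }
{ { L } }
{ { S } }
{ { M } }
{ { v = expr } }

[S [M { [L [S [M { [L [S [M v = expr]]] }]]] }]]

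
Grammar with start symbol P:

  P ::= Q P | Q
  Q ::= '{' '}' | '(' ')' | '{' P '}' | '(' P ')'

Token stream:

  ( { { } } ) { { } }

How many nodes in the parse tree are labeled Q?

[P [Q ( [P [Q { [P [Q { }]] }]] )] [P [Q { [P [Q { }]] }]]]

5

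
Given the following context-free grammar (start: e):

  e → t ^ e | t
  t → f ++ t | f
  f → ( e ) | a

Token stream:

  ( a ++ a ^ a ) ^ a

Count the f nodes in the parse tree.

5

[e [t [f ( [e [t [f a] ++ [t [f a]]] ^ [e [t [f a]]]] )]] ^ [e [t [f a]]]]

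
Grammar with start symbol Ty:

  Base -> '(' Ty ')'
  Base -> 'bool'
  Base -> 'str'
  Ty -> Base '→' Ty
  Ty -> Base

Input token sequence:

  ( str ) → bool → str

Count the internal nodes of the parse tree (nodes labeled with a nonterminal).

[Ty [Base ( [Ty [Base str]] )] → [Ty [Base bool] → [Ty [Base str]]]]

8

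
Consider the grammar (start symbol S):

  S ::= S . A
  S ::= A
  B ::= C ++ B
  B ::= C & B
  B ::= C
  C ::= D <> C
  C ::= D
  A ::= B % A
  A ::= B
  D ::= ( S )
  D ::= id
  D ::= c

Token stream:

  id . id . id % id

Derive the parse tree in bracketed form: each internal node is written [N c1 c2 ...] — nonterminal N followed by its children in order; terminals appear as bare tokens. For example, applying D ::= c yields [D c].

S
S . A
S . A . A
A . A . A
B . A . A
C . A . A
D . A . A
id . A . A
id . B . A
id . C . A
id . D . A
id . id . A
id . id . B % A
id . id . C % A
id . id . D % A
id . id . id % A
id . id . id % B
id . id . id % C
id . id . id % D
id . id . id % id

[S [S [S [A [B [C [D id]]]]] . [A [B [C [D id]]]]] . [A [B [C [D id]]] % [A [B [C [D id]]]]]]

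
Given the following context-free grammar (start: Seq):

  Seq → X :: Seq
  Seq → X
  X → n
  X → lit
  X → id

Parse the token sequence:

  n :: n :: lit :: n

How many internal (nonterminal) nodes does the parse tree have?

8

[Seq [X n] :: [Seq [X n] :: [Seq [X lit] :: [Seq [X n]]]]]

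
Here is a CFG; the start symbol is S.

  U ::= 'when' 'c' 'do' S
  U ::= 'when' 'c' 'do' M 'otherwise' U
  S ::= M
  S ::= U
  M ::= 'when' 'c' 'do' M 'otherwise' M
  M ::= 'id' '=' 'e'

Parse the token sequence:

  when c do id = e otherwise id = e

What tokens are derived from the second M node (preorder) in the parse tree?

[S [M when c do [M id = e] otherwise [M id = e]]]

id = e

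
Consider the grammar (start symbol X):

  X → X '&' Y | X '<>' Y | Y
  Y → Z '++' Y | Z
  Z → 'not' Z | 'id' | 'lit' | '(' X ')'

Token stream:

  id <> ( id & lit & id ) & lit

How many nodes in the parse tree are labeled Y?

6

[X [X [X [Y [Z id]]] <> [Y [Z ( [X [X [X [Y [Z id]]] & [Y [Z lit]]] & [Y [Z id]]] )]]] & [Y [Z lit]]]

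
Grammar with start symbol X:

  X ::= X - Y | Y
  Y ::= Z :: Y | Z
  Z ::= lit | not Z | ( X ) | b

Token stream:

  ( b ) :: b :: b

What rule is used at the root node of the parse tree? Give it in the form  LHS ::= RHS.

[X [Y [Z ( [X [Y [Z b]]] )] :: [Y [Z b] :: [Y [Z b]]]]]

X ::= Y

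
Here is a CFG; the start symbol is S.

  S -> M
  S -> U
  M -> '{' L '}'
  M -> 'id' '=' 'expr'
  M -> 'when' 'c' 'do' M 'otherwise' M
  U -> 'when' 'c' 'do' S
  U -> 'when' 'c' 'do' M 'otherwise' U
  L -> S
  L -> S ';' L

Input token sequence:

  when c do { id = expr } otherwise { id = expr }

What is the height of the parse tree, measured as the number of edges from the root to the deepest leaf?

6

[S [M when c do [M { [L [S [M id = expr]]] }] otherwise [M { [L [S [M id = expr]]] }]]]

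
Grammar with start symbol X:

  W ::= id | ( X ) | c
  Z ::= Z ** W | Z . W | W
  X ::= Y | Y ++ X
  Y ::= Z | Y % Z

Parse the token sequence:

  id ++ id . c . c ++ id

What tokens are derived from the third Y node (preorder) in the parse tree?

id

[X [Y [Z [W id]]] ++ [X [Y [Z [Z [Z [W id]] . [W c]] . [W c]]] ++ [X [Y [Z [W id]]]]]]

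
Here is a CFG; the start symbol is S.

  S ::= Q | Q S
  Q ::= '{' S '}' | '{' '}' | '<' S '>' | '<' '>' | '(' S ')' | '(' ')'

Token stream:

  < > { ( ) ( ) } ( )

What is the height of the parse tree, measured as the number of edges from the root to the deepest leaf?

[S [Q < >] [S [Q { [S [Q ( )] [S [Q ( )]]] }] [S [Q ( )]]]]

6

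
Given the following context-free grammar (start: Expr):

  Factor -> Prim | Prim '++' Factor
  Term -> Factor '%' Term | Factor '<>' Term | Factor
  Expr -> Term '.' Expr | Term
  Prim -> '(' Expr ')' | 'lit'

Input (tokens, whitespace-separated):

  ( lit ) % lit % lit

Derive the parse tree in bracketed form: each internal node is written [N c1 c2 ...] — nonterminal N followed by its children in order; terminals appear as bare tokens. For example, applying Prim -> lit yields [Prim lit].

[Expr [Term [Factor [Prim ( [Expr [Term [Factor [Prim lit]]]] )]] % [Term [Factor [Prim lit]] % [Term [Factor [Prim lit]]]]]]

Expr
Term
Factor % Term
Prim % Term
( Expr ) % Term
( Term ) % Term
( Factor ) % Term
( Prim ) % Term
( lit ) % Term
( lit ) % Factor % Term
( lit ) % Prim % Term
( lit ) % lit % Term
( lit ) % lit % Factor
( lit ) % lit % Prim
( lit ) % lit % lit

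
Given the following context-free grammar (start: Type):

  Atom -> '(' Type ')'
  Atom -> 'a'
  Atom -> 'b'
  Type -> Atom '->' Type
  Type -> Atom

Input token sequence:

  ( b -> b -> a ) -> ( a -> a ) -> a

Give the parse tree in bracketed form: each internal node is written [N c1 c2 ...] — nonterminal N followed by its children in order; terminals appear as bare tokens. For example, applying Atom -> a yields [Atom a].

[Type [Atom ( [Type [Atom b] -> [Type [Atom b] -> [Type [Atom a]]]] )] -> [Type [Atom ( [Type [Atom a] -> [Type [Atom a]]] )] -> [Type [Atom a]]]]

Type
Atom -> Type
( Type ) -> Type
( Atom -> Type ) -> Type
( b -> Type ) -> Type
( b -> Atom -> Type ) -> Type
( b -> b -> Type ) -> Type
( b -> b -> Atom ) -> Type
( b -> b -> a ) -> Type
( b -> b -> a ) -> Atom -> Type
( b -> b -> a ) -> ( Type ) -> Type
( b -> b -> a ) -> ( Atom -> Type ) -> Type
( b -> b -> a ) -> ( a -> Type ) -> Type
( b -> b -> a ) -> ( a -> Atom ) -> Type
( b -> b -> a ) -> ( a -> a ) -> Type
( b -> b -> a ) -> ( a -> a ) -> Atom
( b -> b -> a ) -> ( a -> a ) -> a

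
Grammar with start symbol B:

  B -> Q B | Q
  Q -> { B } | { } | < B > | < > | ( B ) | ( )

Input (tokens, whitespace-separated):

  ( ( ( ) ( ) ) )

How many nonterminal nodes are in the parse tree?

[B [Q ( [B [Q ( [B [Q ( )] [B [Q ( )]]] )]] )]]

8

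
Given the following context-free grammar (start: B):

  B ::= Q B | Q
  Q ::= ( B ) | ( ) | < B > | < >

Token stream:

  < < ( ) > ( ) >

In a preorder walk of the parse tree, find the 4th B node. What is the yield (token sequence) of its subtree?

( )

[B [Q < [B [Q < [B [Q ( )]] >] [B [Q ( )]]] >]]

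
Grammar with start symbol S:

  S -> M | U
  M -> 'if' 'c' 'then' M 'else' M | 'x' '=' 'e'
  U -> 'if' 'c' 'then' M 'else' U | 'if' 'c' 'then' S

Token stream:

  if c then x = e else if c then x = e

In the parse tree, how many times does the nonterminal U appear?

2

[S [U if c then [M x = e] else [U if c then [S [M x = e]]]]]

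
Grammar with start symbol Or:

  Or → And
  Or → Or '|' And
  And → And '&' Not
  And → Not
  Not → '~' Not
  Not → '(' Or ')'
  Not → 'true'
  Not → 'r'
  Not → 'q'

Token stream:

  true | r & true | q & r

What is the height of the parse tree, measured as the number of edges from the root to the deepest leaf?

5

[Or [Or [Or [And [Not true]]] | [And [And [Not r]] & [Not true]]] | [And [And [Not q]] & [Not r]]]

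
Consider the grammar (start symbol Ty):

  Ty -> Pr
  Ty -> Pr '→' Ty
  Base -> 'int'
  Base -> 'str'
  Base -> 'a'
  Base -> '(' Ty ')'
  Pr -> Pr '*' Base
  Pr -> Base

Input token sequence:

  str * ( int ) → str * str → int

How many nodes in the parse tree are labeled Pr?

[Ty [Pr [Pr [Base str]] * [Base ( [Ty [Pr [Base int]]] )]] → [Ty [Pr [Pr [Base str]] * [Base str]] → [Ty [Pr [Base int]]]]]

6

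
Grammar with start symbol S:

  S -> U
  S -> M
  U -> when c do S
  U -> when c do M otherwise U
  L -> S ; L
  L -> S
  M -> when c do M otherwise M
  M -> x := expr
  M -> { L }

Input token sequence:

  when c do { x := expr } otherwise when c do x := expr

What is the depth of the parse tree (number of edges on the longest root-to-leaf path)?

6

[S [U when c do [M { [L [S [M x := expr]]] }] otherwise [U when c do [S [M x := expr]]]]]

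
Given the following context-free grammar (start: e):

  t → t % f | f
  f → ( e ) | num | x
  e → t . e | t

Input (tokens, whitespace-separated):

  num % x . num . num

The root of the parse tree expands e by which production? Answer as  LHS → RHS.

[e [t [t [f num]] % [f x]] . [e [t [f num]] . [e [t [f num]]]]]

e → t . e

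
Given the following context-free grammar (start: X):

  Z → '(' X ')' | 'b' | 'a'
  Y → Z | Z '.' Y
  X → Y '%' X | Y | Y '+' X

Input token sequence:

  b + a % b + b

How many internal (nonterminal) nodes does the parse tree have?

12

[X [Y [Z b]] + [X [Y [Z a]] % [X [Y [Z b]] + [X [Y [Z b]]]]]]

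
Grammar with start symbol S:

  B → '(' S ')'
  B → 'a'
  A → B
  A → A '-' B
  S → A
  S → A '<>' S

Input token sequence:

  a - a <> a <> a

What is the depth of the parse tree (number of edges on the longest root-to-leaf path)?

[S [A [A [B a]] - [B a]] <> [S [A [B a]] <> [S [A [B a]]]]]

5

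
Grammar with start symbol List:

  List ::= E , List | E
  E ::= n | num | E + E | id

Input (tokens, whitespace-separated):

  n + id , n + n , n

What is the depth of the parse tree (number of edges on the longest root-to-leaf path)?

[List [E [E n] + [E id]] , [List [E [E n] + [E n]] , [List [E n]]]]

4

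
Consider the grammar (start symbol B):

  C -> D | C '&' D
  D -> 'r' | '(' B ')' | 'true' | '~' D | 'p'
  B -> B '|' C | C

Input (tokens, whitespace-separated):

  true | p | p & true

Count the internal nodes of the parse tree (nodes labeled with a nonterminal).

11

[B [B [B [C [D true]]] | [C [D p]]] | [C [C [D p]] & [D true]]]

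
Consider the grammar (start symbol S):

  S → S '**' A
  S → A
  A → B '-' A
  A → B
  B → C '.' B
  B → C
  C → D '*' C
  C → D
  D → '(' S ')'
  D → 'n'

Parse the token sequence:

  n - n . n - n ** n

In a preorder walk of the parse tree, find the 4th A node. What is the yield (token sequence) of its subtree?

n

[S [S [A [B [C [D n]]] - [A [B [C [D n]] . [B [C [D n]]]] - [A [B [C [D n]]]]]]] ** [A [B [C [D n]]]]]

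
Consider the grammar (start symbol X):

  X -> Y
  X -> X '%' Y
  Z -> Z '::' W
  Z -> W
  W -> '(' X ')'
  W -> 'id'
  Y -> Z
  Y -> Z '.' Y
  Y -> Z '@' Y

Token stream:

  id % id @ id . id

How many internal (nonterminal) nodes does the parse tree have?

[X [X [Y [Z [W id]]]] % [Y [Z [W id]] @ [Y [Z [W id]] . [Y [Z [W id]]]]]]

14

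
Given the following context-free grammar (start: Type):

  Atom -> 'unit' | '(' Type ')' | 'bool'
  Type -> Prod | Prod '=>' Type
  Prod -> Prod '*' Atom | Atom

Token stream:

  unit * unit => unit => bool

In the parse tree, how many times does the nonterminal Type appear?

[Type [Prod [Prod [Atom unit]] * [Atom unit]] => [Type [Prod [Atom unit]] => [Type [Prod [Atom bool]]]]]

3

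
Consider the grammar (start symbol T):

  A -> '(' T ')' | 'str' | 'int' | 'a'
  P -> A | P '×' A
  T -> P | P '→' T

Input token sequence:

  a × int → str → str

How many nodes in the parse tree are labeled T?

[T [P [P [A a]] × [A int]] → [T [P [A str]] → [T [P [A str]]]]]

3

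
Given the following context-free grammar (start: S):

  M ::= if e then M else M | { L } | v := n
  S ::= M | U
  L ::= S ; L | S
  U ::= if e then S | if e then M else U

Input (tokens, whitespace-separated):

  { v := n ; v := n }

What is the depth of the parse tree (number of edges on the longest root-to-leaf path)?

6

[S [M { [L [S [M v := n]] ; [L [S [M v := n]]]] }]]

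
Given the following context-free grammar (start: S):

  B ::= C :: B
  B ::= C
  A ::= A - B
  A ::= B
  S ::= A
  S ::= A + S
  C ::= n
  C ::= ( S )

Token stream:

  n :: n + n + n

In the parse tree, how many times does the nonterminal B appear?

[S [A [B [C n] :: [B [C n]]]] + [S [A [B [C n]]] + [S [A [B [C n]]]]]]

4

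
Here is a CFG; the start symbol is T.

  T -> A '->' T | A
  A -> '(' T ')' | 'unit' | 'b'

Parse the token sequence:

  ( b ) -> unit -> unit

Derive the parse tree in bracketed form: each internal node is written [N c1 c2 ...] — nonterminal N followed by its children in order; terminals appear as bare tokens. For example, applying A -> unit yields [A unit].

[T [A ( [T [A b]] )] -> [T [A unit] -> [T [A unit]]]]

T
A -> T
( T ) -> T
( A ) -> T
( b ) -> T
( b ) -> A -> T
( b ) -> unit -> T
( b ) -> unit -> A
( b ) -> unit -> unit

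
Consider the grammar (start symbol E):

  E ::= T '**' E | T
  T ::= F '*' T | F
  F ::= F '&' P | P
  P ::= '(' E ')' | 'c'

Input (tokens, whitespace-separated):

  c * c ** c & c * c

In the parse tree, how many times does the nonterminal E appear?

[E [T [F [P c]] * [T [F [P c]]]] ** [E [T [F [F [P c]] & [P c]] * [T [F [P c]]]]]]

2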